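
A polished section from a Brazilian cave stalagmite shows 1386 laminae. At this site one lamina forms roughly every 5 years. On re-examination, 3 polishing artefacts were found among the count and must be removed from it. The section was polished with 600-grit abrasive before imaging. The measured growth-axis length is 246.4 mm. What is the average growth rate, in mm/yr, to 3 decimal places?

Correcting the raw count gives 1386 − 3 = 1383 true laminae.
Multiplying by 5 years per lamina: 1383 × 5 = 6915 years.
Mean rate = 246.4 mm / 6915 years ≈ 0.036 mm/yr.

0.036 mm/yr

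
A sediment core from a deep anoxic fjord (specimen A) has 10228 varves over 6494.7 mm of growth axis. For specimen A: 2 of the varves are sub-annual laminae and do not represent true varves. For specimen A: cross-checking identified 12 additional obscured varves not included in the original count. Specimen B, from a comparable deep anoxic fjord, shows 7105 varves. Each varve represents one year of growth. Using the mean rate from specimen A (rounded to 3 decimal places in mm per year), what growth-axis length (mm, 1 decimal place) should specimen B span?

4504.6 mm

Specimen A: adjusted count: 10228 − 2 + 12 = 10238 varves.
A: 6494.7 mm over 10238 years gives 6494.7 / 10238 ≈ 0.634 mm/yr.
For B, 0.634 mm/year × 7105 years = 4504.6 mm.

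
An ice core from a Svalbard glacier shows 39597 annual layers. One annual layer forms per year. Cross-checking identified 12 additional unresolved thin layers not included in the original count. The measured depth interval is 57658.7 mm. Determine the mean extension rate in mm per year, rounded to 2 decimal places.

1.46 mm per year

After corrections the count is 39597 + 12 = 39609 annual layers.
57658.7 mm over 39609 years gives 57658.7 / 39609 ≈ 1.46 mm per year.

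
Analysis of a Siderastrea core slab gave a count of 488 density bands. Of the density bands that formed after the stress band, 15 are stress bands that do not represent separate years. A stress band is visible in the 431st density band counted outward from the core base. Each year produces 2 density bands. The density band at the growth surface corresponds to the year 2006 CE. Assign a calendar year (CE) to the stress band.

The stress band sits at density band 431 from the core base, so 488 − 431 = 57 density bands formed after it.
Removing the 15 false density bands leaves 57 − 15 = 42 true density bands beyond the stress band.
With 2 density bands per year, 42 / 2 = 21 years.
The density band at the growth surface is 2006 CE, so the stress band dates to 2006 − 21 = 1985 CE.

1985 CE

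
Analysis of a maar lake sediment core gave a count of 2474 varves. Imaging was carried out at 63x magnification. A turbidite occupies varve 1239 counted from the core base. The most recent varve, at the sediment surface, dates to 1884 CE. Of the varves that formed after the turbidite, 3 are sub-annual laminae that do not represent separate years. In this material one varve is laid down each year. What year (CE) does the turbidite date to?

Between varve 1239 and the sediment surface there are 2474 − 1239 = 1235 varves.
1235 − 3 false = 1232 true varves after the turbidite.
1884 − 1232 = 652 CE.

652 CE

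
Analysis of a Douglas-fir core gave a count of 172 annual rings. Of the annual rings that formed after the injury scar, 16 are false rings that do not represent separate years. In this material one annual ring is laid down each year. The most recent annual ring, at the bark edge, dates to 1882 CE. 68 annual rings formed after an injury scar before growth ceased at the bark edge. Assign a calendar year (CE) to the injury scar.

68 annual rings formed after the injury scar.
68 − 16 false = 52 true annual rings after the injury scar.
1882 − 52 = 1830 CE.

1830 CE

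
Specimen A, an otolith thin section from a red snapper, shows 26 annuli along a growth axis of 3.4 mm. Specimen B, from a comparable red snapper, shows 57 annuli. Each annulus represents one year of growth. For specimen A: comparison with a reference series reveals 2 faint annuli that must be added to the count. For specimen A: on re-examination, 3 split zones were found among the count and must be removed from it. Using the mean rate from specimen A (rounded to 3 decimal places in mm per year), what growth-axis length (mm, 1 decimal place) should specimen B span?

7.8 mm

Specimen A: after corrections the count is 26 − 3 + 2 = 25 annuli.
A: Extension rate ≈ 3.4 / 25 = 0.136 mm/yr.
For B, 0.136 mm/year × 57 years = 7.8 mm.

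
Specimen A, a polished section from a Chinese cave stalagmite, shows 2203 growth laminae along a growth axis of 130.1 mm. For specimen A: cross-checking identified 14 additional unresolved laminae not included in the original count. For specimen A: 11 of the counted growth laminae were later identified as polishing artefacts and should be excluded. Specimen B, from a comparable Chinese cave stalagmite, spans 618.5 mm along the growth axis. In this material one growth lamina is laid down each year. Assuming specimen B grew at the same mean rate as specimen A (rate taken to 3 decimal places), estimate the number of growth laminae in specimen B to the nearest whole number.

Specimen A: after corrections the count is 2203 − 11 + 14 = 2206 growth laminae.
A: 130.1 mm over 2206 years gives 130.1 / 2206 ≈ 0.059 mm/yr.
For B, 618.5 / 0.059 = 10483.05 years ≈ 10483 growth laminae.

10483 growth laminae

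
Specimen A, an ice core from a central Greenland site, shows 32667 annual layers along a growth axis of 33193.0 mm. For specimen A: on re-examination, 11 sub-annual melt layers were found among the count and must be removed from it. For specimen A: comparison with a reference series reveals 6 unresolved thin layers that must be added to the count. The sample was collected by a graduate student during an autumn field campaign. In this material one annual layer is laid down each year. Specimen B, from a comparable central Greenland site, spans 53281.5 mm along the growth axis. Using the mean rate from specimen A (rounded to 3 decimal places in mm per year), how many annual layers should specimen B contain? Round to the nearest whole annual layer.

52442 annual layers

Specimen A: correcting the raw count gives 32667 − 11 + 6 = 32662 true annual layers.
A: Mean rate = 33193.0 mm / 32662 years ≈ 1.016 mm/year.
Specimen B: 53281.5 mm / 1.016 mm per year = 52442.42 years ≈ 52442 annual layers.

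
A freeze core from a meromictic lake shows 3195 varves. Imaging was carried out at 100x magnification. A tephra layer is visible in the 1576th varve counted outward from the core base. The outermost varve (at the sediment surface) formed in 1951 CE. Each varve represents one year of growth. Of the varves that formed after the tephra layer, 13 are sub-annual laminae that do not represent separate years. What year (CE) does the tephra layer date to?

345 CE

Between varve 1576 and the sediment surface there are 3195 − 1576 = 1619 varves.
Removing the 13 false varves leaves 1619 − 13 = 1606 true varves beyond the tephra layer.
Counting back 1606 years from 1951 CE places the tephra layer in 1951 − 1606 = 345 CE.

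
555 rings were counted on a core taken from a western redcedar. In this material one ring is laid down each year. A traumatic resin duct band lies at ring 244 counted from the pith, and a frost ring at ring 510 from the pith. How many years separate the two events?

Separation: 510 − 244 = 266 rings.
That is 266 years at one ring per year.

266 years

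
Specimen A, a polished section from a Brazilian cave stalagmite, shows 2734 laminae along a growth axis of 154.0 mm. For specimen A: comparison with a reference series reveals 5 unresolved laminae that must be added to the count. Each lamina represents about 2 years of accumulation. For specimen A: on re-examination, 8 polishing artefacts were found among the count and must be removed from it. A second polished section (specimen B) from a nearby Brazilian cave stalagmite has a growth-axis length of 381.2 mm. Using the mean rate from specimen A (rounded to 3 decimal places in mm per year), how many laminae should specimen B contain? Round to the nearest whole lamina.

Specimen A: after corrections the count is 2734 − 8 + 5 = 2731 laminae.
Specimen A: 2731 laminae at 2 years each span 2731 × 2 = 5462 years.
A: 154.0 mm over 5462 years gives 154.0 / 5462 ≈ 0.028 mm/year.
Specimen B: 381.2 mm / 0.028 mm per year = 13614.29 years; at 2 years per lamina that is 13614.29 / 2 ≈ 6807 laminae.

6807 laminae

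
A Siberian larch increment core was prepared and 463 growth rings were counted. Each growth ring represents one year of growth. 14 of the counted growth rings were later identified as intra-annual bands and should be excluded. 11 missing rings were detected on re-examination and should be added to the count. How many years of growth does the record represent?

460 years

After corrections the count is 463 − 14 + 11 = 460 growth rings.
With a one-to-one growth ring periodicity this is 460 years.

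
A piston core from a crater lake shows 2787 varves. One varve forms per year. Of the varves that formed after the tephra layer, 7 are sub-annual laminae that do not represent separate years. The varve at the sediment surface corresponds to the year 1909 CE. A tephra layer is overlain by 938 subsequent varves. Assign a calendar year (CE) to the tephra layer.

978 CE

938 varves formed after the tephra layer.
Removing the 7 false varves leaves 938 − 7 = 931 true varves beyond the tephra layer.
The varve at the sediment surface is 1909 CE, so the tephra layer dates to 1909 − 931 = 978 CE.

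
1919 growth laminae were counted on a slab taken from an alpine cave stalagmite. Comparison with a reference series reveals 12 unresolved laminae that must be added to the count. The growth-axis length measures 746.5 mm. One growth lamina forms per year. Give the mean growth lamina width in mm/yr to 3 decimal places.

True growth lamina count = 1919 + 12 = 1931.
Mean rate = 746.5 mm / 1931 years ≈ 0.387 mm/yr.

0.387 mm/yr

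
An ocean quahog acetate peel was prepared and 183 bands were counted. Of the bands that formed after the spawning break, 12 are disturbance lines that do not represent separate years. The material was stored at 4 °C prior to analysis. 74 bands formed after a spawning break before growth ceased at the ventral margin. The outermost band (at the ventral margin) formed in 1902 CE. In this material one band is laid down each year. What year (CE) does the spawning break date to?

1840 CE

74 bands post-date the spawning break.
74 − 12 false = 62 true bands after the spawning break.
Counting back 62 years from 1902 CE places the spawning break in 1902 − 62 = 1840 CE.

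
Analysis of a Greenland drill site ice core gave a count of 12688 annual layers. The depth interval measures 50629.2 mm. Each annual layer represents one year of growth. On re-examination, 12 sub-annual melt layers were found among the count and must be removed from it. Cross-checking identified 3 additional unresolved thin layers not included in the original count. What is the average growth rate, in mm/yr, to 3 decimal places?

Adjusted count: 12688 − 12 + 3 = 12679 annual layers.
Mean rate = 50629.2 mm / 12679 years ≈ 3.993 mm/yr.

3.993 mm/yr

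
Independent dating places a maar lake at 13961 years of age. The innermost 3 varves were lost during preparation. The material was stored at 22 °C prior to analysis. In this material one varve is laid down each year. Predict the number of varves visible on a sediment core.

13958 varves

Expected varves over 13961 years: 13961.
13961 − 3 missed = 13958 varves expected in the prepared section.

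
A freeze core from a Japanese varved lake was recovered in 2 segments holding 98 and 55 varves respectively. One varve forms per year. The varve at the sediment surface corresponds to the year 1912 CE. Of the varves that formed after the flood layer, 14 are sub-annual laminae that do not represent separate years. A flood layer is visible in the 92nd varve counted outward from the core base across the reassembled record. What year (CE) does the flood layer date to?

1865 CE

Total varves = 98 + 55 = 153.
Between varve 92 and the sediment surface there are 153 − 92 = 61 varves.
Removing the 14 false varves leaves 61 − 14 = 47 true varves beyond the flood layer.
1912 − 47 = 1865 CE.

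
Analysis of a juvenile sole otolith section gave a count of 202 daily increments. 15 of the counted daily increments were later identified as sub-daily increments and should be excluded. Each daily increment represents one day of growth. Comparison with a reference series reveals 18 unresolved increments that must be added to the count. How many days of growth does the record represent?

Adjusted count: 202 − 15 + 18 = 205 daily increments.
At one daily increment per day, that is 205 days.

205 d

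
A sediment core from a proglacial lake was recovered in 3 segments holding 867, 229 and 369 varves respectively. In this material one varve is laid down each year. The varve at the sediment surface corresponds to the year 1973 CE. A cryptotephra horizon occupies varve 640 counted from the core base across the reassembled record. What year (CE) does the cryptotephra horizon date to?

1148 CE

Total varves = 867 + 229 + 369 = 1465.
Between varve 640 and the sediment surface there are 1465 − 640 = 825 varves.
Counting back 825 years from 1973 CE places the cryptotephra horizon in 1973 − 825 = 1148 CE.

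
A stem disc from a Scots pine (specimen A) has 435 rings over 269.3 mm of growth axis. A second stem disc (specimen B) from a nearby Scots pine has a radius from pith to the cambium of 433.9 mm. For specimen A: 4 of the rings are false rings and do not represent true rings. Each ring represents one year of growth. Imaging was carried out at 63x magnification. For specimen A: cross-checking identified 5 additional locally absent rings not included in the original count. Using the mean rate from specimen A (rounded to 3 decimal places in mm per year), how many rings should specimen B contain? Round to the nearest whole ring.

702 rings

Specimen A: true ring count = 435 − 4 + 5 = 436.
A: Extension rate ≈ 269.3 / 436 = 0.618 mm per year.
B spans 433.9 / 0.618 = 702.10 years ≈ 702 rings.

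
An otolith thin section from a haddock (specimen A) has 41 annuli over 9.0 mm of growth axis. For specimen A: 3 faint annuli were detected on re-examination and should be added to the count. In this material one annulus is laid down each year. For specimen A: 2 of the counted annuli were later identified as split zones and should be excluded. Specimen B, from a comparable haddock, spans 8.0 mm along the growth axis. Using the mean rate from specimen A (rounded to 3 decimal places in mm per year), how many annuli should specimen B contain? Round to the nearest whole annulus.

Specimen A: true annulus count = 41 − 2 + 3 = 42.
A: 9.0 mm over 42 years gives 9.0 / 42 ≈ 0.214 mm/yr.
For B, 8.0 / 0.214 = 37.38 years ≈ 37 annuli.

37 annuli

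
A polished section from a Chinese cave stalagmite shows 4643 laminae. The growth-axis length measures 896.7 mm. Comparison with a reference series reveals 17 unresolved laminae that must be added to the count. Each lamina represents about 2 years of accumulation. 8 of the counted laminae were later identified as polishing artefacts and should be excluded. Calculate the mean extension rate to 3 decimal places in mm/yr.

0.096 mm/yr

Adjusted count: 4643 − 8 + 17 = 4652 laminae.
At 2 years per lamina, 4652 × 2 = 9304 years.
896.7 mm over 9304 years gives 896.7 / 9304 ≈ 0.096 mm/yr.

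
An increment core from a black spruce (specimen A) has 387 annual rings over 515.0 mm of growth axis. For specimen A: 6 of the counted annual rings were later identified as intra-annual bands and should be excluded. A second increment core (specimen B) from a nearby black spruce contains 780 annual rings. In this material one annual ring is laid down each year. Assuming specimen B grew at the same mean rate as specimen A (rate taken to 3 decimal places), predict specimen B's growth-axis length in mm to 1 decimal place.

1054.6 mm

Specimen A: true annual ring count = 387 − 6 = 381.
A: Extension rate ≈ 515.0 / 381 = 1.352 mm/year.
For B, 1.352 mm/year × 780 years = 1054.6 mm.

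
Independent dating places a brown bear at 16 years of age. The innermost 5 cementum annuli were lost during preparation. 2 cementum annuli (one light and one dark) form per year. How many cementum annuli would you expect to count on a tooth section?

27 cementum annuli

With 2 cementum annuli per year, 16 years would produce 16 × 2 = 32 cementum annuli.
32 − 5 missed = 27 cementum annuli expected in the prepared section.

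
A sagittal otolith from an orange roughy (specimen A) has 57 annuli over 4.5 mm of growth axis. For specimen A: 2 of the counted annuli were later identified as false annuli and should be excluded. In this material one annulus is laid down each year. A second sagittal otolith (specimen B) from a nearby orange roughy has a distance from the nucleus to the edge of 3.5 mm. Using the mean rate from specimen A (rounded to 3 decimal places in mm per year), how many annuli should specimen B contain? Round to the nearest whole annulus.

43 annuli

Specimen A: true annulus count = 57 − 2 = 55.
A: 4.5 mm over 55 years gives 4.5 / 55 ≈ 0.082 mm/yr.
Specimen B: 3.5 mm / 0.082 mm per year = 42.68 years ≈ 43 annuli.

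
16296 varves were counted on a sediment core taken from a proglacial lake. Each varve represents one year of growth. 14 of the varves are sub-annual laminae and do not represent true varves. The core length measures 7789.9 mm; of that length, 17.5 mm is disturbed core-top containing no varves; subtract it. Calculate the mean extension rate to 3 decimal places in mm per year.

0.477 mm per year

Adjusted count: 16296 − 14 = 16282 varves.
The growth record spans 7789.9 − 17.5 = 7772.4 mm.
Mean rate = 7772.4 mm / 16282 years ≈ 0.477 mm per year.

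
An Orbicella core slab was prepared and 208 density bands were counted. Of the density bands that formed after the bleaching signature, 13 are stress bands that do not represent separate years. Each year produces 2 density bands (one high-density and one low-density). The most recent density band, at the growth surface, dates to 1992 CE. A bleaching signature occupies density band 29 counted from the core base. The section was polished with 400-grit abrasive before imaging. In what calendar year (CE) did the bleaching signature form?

1909 CE

The bleaching signature sits at density band 29 from the core base, so 208 − 29 = 179 density bands formed after it.
179 − 13 false = 166 true density bands after the bleaching signature.
Dividing by 2 density bands per year: 166 / 2 = 83 years.
The density band at the growth surface is 1992 CE, so the bleaching signature dates to 1992 − 83 = 1909 CE.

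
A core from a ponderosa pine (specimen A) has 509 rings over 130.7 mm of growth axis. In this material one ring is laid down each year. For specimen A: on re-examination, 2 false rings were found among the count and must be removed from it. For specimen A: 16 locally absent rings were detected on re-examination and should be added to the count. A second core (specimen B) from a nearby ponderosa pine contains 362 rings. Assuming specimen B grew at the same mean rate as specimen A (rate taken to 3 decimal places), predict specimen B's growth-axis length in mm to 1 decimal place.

90.5 mm

Specimen A: adjusted count: 509 − 2 + 16 = 523 rings.
A: Mean rate = 130.7 mm / 523 years ≈ 0.250 mm/year.
For B, 0.250 mm/year × 362 years = 90.5 mm.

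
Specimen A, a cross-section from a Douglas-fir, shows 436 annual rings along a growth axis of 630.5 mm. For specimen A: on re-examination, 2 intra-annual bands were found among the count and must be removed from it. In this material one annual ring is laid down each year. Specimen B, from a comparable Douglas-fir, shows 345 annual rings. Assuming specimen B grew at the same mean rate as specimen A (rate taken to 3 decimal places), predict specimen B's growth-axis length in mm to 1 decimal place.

501.3 mm

Specimen A: true annual ring count = 436 − 2 = 434.
A: Mean rate = 630.5 mm / 434 years ≈ 1.453 mm/yr.
B's length ≈ 1.453 × 345 = 501.3 mm.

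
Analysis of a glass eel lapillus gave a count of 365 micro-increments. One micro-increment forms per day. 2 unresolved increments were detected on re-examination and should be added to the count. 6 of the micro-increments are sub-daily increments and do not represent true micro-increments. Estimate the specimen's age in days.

Correcting the raw count gives 365 − 6 + 2 = 361 true micro-increments.
With a one-to-one micro-increment periodicity this is 361 days.

361 d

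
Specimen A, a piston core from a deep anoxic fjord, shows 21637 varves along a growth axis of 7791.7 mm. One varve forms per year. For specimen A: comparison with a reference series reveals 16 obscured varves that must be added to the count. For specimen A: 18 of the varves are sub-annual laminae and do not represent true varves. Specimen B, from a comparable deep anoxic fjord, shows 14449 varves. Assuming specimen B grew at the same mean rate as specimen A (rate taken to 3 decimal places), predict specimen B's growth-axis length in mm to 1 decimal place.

Specimen A: adjusted count: 21637 − 18 + 16 = 21635 varves.
A: 7791.7 mm over 21635 years gives 7791.7 / 21635 ≈ 0.360 mm/year.
Length of B = 0.360 × 14449 = 5201.6 mm.

5201.6 mm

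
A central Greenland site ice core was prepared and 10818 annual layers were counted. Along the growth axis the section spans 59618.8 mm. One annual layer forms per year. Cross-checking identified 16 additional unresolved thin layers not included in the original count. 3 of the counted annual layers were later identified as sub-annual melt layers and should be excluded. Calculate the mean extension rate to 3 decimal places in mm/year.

Adjusted count: 10818 − 3 + 16 = 10831 annual layers.
59618.8 mm over 10831 years gives 59618.8 / 10831 ≈ 5.504 mm/year.

5.504 mm/year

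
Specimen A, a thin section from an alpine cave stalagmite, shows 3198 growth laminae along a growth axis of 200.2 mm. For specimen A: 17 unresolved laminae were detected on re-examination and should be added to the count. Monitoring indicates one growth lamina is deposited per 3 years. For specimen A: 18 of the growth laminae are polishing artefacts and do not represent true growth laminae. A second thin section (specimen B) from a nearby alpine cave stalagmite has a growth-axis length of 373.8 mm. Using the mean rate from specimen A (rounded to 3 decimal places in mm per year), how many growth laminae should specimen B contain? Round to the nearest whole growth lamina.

5933 growth laminae

Specimen A: adjusted count: 3198 − 18 + 17 = 3197 growth laminae.
Specimen A: multiplying by 3 years per growth lamina: 3197 × 3 = 9591 years.
A: Extension rate ≈ 200.2 / 9591 = 0.021 mm/year.
For B, 373.8 / 0.021 = 17800.00 years; at 3 years per growth lamina that is 17800.00 / 3 ≈ 5933 growth laminae.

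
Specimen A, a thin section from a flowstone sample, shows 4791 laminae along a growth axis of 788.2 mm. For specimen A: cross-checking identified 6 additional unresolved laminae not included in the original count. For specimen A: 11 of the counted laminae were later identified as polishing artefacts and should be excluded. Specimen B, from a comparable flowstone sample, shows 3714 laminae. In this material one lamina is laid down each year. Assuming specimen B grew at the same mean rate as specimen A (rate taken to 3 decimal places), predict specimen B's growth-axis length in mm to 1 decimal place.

Specimen A: adjusted count: 4791 − 11 + 6 = 4786 laminae.
A: Mean rate = 788.2 mm / 4786 years ≈ 0.165 mm/yr.
For B, 0.165 mm/year × 3714 years = 612.8 mm.

612.8 mm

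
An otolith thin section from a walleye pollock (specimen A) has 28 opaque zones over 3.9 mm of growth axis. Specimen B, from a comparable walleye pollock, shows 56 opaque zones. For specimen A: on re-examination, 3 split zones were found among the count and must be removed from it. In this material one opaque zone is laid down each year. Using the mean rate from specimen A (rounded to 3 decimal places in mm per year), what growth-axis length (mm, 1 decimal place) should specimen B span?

Specimen A: true opaque zone count = 28 − 3 = 25.
A: 3.9 mm over 25 years gives 3.9 / 25 ≈ 0.156 mm/year.
Length of B = 0.156 × 56 = 8.7 mm.

8.7 mm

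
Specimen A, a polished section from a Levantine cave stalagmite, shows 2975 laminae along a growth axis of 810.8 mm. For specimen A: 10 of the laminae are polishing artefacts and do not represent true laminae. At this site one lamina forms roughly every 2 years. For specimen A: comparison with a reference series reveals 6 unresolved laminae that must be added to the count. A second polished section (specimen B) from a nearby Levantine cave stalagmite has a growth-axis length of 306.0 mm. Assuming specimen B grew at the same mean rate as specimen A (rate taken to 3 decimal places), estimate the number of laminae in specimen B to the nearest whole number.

Specimen A: after corrections the count is 2975 − 10 + 6 = 2971 laminae.
Specimen A: at 2 years per lamina, 2971 × 2 = 5942 years.
A: Mean rate = 810.8 mm / 5942 years ≈ 0.136 mm per year.
B spans 306.0 / 0.136 = 2250.00 years; at 2 years per lamina that is 2250.00 / 2 ≈ 1125 laminae.

1125 laminae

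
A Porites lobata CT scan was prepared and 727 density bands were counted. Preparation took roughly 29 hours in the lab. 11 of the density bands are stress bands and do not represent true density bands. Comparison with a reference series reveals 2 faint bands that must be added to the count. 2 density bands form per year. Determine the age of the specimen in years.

True density band count = 727 − 11 + 2 = 718.
718 density bands at 2 per year is 718 / 2 = 359 years.

359 years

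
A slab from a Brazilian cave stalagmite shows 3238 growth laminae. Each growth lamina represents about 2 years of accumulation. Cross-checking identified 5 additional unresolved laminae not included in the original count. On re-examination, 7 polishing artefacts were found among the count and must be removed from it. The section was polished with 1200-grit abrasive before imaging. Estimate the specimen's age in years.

6472 years

Adjusted count: 3238 − 7 + 5 = 3236 growth laminae.
At 2 years per growth lamina, 3236 × 2 = 6472 years.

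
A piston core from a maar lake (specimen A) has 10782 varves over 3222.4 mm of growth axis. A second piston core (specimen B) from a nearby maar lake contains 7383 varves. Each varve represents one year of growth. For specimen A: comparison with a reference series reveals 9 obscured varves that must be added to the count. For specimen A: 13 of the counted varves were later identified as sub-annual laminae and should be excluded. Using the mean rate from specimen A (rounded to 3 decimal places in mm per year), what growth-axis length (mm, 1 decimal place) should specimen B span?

Specimen A: true varve count = 10782 − 13 + 9 = 10778.
A: Extension rate ≈ 3222.4 / 10778 = 0.299 mm/yr.
For B, 0.299 mm/year × 7383 years = 2207.5 mm.

2207.5 mm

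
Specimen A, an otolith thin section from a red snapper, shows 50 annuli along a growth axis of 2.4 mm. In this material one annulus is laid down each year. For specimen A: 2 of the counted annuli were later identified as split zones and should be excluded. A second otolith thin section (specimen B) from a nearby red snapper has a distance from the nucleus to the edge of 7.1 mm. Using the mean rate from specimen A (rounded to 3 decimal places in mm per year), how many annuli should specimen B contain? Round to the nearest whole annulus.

142 annuli

Specimen A: adjusted count: 50 − 2 = 48 annuli.
A: Extension rate ≈ 2.4 / 48 = 0.050 mm/year.
For B, 7.1 / 0.050 = 142.00 years ≈ 142 annuli.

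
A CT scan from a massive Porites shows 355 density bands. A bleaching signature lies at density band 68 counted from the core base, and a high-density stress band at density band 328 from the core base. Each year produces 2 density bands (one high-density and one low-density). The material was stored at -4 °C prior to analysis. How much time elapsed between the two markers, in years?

130 yr

The two markers are separated by 328 − 68 = 260 density bands.
260 density bands at 2 per year is 260 / 2 = 130 years.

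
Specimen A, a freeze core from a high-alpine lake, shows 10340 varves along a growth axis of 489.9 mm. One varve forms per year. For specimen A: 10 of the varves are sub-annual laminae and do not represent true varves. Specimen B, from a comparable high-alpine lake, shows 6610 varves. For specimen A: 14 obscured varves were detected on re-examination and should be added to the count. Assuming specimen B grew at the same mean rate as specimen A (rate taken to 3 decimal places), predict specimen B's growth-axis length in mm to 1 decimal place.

Specimen A: adjusted count: 10340 − 10 + 14 = 10344 varves.
A: 489.9 mm over 10344 years gives 489.9 / 10344 ≈ 0.047 mm/year.
For B, 0.047 mm/year × 6610 years = 310.7 mm.

310.7 mm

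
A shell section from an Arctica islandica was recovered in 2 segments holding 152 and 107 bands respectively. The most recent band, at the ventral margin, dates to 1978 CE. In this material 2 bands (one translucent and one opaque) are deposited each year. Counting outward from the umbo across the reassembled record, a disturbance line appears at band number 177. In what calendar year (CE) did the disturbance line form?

Total bands = 152 + 107 = 259.
The disturbance line sits at band 177 from the umbo, so 259 − 177 = 82 bands formed after it.
82 bands at 2 per year is 82 / 2 = 41 years.
The band at the ventral margin is 1978 CE, so the disturbance line dates to 1978 − 41 = 1937 CE.

1937 CE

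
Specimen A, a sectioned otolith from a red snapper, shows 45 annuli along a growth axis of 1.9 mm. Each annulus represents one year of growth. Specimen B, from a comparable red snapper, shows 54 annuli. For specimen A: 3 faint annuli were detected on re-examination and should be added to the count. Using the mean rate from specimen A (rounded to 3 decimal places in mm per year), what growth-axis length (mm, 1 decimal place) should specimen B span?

Specimen A: adjusted count: 45 + 3 = 48 annuli.
A: 1.9 mm over 48 years gives 1.9 / 48 ≈ 0.040 mm per year.
B's length ≈ 0.040 × 54 = 2.2 mm.

2.2 mm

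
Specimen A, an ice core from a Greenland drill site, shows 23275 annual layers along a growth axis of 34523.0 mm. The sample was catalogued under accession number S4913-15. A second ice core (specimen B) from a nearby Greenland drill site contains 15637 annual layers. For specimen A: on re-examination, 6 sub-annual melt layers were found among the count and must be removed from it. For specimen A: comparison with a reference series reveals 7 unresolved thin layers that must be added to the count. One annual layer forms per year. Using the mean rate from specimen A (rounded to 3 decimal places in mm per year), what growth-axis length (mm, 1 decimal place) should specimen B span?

23189.7 mm

Specimen A: correcting the raw count gives 23275 − 6 + 7 = 23276 true annual layers.
A: 34523.0 mm over 23276 years gives 34523.0 / 23276 ≈ 1.483 mm/year.
Length of B = 1.483 × 15637 = 23189.7 mm.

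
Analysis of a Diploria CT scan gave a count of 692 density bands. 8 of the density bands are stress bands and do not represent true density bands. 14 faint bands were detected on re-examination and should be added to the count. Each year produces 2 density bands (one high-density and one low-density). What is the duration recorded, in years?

349 years

After corrections the count is 692 − 8 + 14 = 698 density bands.
Dividing by 2 density bands per year: 698 / 2 = 349 years.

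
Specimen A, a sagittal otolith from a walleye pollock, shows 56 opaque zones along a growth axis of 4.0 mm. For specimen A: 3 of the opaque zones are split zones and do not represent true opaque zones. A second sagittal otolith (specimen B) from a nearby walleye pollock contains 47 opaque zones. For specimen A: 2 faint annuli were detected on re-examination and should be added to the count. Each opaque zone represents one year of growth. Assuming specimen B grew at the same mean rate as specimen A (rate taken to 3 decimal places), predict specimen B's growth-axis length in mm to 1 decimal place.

3.4 mm

Specimen A: correcting the raw count gives 56 − 3 + 2 = 55 true opaque zones.
A: Extension rate ≈ 4.0 / 55 = 0.073 mm/year.
B's length ≈ 0.073 × 47 = 3.4 mm.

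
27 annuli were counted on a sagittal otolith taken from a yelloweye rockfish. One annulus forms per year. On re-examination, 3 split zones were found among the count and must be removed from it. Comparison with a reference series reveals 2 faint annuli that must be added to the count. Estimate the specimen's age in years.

After corrections the count is 27 − 3 + 2 = 26 annuli.
At one annulus per year, that is 26 years.

26 yr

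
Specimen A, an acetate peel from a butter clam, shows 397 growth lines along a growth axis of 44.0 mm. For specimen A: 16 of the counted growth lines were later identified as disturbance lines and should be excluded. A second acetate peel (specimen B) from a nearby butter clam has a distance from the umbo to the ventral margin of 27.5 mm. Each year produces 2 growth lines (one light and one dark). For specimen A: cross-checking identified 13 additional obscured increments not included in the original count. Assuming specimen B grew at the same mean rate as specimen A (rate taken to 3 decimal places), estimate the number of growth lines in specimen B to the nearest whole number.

Specimen A: true growth line count = 397 − 16 + 13 = 394.
Specimen A: 394 growth lines at 2 per year is 394 / 2 = 197 years.
A: 44.0 mm over 197 years gives 44.0 / 197 ≈ 0.223 mm/year.
For B, 27.5 / 0.223 = 123.32 years; at 2 growth lines per year that is 123.32 × 2 ≈ 247 growth lines.

247 growth lines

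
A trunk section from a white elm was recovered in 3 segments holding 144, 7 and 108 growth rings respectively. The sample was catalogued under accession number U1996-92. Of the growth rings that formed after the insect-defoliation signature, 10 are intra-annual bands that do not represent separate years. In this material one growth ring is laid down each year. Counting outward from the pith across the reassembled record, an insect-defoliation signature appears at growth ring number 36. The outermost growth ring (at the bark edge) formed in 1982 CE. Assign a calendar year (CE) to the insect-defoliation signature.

Total growth rings = 144 + 7 + 108 = 259.
Between growth ring 36 and the bark edge there are 259 − 36 = 223 growth rings.
Removing the 10 false growth rings leaves 223 − 10 = 213 true growth rings beyond the insect-defoliation signature.
1982 − 213 = 1769 CE.

1769 CE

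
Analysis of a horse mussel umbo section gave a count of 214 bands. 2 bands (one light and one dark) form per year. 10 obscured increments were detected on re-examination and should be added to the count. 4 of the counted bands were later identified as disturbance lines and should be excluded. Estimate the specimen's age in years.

Correcting the raw count gives 214 − 4 + 10 = 220 true bands.
220 bands at 2 per year is 220 / 2 = 110 years.

110 years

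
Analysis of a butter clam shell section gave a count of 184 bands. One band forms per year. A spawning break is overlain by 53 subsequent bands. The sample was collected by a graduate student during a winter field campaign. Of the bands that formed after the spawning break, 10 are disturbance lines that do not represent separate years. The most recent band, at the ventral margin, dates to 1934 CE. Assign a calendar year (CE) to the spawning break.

1891 CE

53 bands formed after the spawning break.
Removing the 10 false bands leaves 53 − 10 = 43 true bands beyond the spawning break.
1934 − 43 = 1891 CE.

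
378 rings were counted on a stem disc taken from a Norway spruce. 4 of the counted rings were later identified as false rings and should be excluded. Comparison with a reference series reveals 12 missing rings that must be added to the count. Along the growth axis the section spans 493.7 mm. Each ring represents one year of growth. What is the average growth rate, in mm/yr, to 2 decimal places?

Correcting the raw count gives 378 − 4 + 12 = 386 true rings.
Extension rate ≈ 493.7 / 386 = 1.28 mm/yr.

1.28 mm/yr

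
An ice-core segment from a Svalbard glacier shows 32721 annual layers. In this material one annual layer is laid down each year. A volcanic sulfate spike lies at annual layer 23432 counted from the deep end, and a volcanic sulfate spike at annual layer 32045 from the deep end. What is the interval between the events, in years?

8613 years

The two markers are separated by 32045 − 23432 = 8613 annual layers.
At one annual layer per year, 8613 years elapsed between them.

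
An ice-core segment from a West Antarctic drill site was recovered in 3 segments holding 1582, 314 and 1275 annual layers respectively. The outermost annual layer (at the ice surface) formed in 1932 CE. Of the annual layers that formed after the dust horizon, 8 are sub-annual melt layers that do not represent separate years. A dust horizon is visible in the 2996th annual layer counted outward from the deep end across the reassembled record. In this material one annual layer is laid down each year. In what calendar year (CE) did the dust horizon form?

Total annual layers = 1582 + 314 + 1275 = 3171.
The dust horizon sits at annual layer 2996 from the deep end, so 3171 − 2996 = 175 annual layers formed after it.
Excluding 8 false annual layers: 175 − 8 = 167.
Counting back 167 years from 1932 CE places the dust horizon in 1932 − 167 = 1765 CE.

1765 CE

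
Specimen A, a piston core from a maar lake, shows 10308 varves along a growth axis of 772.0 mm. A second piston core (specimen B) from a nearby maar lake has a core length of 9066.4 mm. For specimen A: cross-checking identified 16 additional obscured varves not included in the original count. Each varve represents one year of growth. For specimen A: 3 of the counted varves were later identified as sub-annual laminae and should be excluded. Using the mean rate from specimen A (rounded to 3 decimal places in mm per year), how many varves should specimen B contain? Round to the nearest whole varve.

120885 varves

Specimen A: adjusted count: 10308 − 3 + 16 = 10321 varves.
A: 772.0 mm over 10321 years gives 772.0 / 10321 ≈ 0.075 mm per year.
B spans 9066.4 / 0.075 = 120885.33 years ≈ 120885 varves.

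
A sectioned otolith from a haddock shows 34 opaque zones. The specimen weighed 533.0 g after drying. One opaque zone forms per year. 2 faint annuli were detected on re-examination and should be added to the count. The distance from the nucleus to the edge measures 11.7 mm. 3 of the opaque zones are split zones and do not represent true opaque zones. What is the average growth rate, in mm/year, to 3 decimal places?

Adjusted count: 34 − 3 + 2 = 33 opaque zones.
11.7 mm over 33 years gives 11.7 / 33 ≈ 0.355 mm/year.

0.355 mm/year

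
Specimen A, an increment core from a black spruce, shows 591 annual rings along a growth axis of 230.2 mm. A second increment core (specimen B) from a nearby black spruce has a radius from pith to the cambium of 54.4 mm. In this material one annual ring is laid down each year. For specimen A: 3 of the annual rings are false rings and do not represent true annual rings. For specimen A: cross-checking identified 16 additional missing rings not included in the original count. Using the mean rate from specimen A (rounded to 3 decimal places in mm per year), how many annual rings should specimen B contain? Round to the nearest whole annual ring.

143 annual rings

Specimen A: true annual ring count = 591 − 3 + 16 = 604.
A: 230.2 mm over 604 years gives 230.2 / 604 ≈ 0.381 mm per year.
Specimen B: 54.4 mm / 0.381 mm per year = 142.78 years ≈ 143 annual rings.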